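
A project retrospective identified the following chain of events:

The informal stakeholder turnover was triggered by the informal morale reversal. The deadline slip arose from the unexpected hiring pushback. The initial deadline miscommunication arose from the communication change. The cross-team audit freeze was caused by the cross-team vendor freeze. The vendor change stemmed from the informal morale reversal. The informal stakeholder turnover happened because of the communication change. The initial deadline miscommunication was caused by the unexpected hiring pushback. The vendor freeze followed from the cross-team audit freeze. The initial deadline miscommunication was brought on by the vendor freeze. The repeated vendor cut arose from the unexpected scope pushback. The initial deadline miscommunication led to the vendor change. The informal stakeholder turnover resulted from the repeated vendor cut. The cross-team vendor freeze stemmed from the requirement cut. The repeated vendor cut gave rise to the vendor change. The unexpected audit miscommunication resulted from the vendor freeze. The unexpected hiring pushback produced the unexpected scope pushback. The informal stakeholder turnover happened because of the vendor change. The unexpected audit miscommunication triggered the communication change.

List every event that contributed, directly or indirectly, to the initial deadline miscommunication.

the communication change, the cross-team audit freeze, the cross-team vendor freeze, the requirement cut, the unexpected audit miscommunication, the unexpected hiring pushback, the vendor freeze

Immediate causes of the initial deadline miscommunication: the unexpected hiring pushback, the vendor freeze, the communication change.
Further upstream: the requirement cut, the cross-team vendor freeze, the cross-team audit freeze, the unexpected audit miscommunication.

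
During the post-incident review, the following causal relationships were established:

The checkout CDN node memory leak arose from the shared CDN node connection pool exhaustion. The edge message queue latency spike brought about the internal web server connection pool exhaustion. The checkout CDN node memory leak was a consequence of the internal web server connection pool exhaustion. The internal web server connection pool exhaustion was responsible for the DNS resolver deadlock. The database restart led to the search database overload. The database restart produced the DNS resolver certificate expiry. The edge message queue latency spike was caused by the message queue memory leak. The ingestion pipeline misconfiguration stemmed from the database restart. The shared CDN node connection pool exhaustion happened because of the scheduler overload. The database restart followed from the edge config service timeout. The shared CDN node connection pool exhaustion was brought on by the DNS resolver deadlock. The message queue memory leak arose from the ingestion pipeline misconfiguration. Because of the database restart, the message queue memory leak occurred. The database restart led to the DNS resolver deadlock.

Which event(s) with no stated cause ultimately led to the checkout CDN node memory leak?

the edge config service timeout, the scheduler overload

Tracing upstream from the checkout CDN node memory leak: the checkout CDN node memory leak ← the shared CDN node connection pool exhaustion ← the DNS resolver deadlock ← the database restart ← the edge config service timeout.
A separate upstream branch: the checkout CDN node memory leak ← the shared CDN node connection pool exhaustion ← the scheduler overload.
Each of those chain origins has no stated cause.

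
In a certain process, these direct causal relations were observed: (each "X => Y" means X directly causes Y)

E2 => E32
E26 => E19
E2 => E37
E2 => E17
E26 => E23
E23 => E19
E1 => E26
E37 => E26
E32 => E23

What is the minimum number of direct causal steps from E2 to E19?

Shortest chain: E2 → E32 → E23 → E19.

3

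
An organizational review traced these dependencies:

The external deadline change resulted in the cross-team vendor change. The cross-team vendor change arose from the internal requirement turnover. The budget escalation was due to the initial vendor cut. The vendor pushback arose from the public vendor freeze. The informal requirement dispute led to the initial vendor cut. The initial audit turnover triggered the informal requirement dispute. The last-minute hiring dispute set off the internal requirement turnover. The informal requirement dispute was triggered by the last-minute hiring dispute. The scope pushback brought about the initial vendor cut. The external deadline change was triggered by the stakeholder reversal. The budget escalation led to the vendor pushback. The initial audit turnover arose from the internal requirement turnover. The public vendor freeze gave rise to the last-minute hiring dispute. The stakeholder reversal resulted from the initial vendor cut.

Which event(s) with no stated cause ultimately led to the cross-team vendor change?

the public vendor freeze, the scope pushback

Tracing upstream from the cross-team vendor change: the cross-team vendor change ← the internal requirement turnover ← the last-minute hiring dispute ← the public vendor freeze.
A separate upstream branch: the cross-team vendor change ← the external deadline change ← the stakeholder reversal ← the initial vendor cut ← the scope pushback.
Each of those chain origins has no stated cause.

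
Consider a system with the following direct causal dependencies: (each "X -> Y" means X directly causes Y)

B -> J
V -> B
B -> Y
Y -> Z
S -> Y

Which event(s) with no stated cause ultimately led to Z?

Tracing upstream from Z: Z ← Y ← B ← V.
A separate upstream branch: Z ← Y ← S.
Each of those chain origins has no stated cause.

S, V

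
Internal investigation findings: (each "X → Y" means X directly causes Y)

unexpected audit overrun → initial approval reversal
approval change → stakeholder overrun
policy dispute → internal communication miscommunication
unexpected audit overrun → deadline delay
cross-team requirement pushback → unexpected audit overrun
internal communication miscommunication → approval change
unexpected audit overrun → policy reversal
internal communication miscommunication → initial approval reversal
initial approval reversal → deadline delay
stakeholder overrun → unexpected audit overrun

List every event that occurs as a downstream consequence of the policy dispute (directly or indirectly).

Direct effects: the internal communication miscommunication.
2 steps out: the approval change, the initial approval reversal.
3 steps out: the stakeholder overrun, the deadline delay.
4 steps out: the unexpected audit overrun.
5 steps out: the policy reversal.
Not reachable from it: the cross-team requirement pushback.

the approval change, the deadline delay, the initial approval reversal, the internal communication miscommunication, the policy reversal, the stakeholder overrun, the unexpected audit overrun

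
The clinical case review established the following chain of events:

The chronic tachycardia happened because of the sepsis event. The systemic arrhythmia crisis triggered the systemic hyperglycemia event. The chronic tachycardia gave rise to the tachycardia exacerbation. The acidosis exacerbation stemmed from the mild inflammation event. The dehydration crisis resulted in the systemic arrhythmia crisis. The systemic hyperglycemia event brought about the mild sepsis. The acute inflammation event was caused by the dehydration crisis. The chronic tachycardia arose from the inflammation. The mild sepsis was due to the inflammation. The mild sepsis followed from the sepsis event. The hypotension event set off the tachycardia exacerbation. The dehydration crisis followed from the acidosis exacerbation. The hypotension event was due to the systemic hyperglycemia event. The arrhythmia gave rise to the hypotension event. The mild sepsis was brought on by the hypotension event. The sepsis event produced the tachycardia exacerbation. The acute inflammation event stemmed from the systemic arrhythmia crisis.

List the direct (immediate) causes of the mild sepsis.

Upstream contributors include the mild inflammation event, the acidosis exacerbation, the dehydration crisis, the arrhythmia, the systemic arrhythmia crisis, but only the hypotension event, the inflammation, the sepsis event, the systemic hyperglycemia event feed directly into the mild sepsis.

the hypotension event, the inflammation, the sepsis event, the systemic hyperglycemia event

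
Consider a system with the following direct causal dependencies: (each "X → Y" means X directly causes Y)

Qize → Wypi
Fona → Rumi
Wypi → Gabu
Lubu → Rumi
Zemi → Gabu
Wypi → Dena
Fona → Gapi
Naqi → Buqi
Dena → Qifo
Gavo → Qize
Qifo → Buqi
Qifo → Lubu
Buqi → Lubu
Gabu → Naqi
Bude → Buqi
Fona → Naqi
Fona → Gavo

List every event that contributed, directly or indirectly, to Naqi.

Immediate causes of Naqi: Fona, Gabu.
Further upstream: Gavo, Zemi, Qize, Wypi.

Fona, Gabu, Gavo, Qize, Wypi, Zemi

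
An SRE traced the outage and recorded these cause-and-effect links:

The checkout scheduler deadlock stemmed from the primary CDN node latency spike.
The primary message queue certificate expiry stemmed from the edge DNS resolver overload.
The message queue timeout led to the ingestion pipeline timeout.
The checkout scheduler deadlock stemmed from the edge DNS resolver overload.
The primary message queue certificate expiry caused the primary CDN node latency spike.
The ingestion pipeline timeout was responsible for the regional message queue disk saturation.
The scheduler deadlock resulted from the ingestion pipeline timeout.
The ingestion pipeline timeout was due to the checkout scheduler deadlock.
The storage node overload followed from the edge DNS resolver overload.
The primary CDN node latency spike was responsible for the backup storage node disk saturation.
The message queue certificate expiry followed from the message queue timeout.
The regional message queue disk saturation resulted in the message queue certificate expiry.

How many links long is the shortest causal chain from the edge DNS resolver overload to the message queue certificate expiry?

4

Shortest chain: the edge DNS resolver overload → the checkout scheduler deadlock → the ingestion pipeline timeout → the regional message queue disk saturation → the message queue certificate expiry.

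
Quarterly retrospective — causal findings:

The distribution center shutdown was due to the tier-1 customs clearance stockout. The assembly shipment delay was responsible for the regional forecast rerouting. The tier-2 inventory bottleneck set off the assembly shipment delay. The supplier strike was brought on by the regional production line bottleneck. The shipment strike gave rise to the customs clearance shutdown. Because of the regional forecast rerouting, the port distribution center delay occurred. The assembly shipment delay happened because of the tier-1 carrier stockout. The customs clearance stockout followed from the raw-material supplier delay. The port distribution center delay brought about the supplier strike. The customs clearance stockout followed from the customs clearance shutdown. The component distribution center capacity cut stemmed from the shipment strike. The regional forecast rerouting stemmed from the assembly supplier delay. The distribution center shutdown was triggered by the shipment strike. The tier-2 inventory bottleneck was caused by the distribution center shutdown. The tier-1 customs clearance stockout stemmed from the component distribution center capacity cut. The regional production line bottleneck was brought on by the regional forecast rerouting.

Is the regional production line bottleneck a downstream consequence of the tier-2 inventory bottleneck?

There is a causal chain: the tier-2 inventory bottleneck → the assembly shipment delay → the regional forecast rerouting → the regional production line bottleneck.

Yes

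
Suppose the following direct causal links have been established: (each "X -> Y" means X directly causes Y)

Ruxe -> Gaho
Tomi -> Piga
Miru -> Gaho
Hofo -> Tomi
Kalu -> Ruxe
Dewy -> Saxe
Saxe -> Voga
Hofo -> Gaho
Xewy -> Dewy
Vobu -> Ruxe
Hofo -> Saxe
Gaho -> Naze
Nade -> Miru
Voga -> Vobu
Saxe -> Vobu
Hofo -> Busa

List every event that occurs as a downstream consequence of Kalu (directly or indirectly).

Direct effects: Ruxe.
2 steps out: Gaho.
3 steps out: Naze.
Not reachable from it: Xewy, Hofo, Dewy, Saxe, Tomi, Nade, Voga, Miru, Vobu, Busa, Piga.

Gaho, Naze, Ruxe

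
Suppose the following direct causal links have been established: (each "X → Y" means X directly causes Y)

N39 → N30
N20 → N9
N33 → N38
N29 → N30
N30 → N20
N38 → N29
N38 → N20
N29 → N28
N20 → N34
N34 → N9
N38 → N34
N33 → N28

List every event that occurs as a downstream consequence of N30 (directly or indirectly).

Direct effects: N20.
2 steps out: N34, N9.
Not reachable from it: N33, N38, N29, N28, N39.

N20, N34, N9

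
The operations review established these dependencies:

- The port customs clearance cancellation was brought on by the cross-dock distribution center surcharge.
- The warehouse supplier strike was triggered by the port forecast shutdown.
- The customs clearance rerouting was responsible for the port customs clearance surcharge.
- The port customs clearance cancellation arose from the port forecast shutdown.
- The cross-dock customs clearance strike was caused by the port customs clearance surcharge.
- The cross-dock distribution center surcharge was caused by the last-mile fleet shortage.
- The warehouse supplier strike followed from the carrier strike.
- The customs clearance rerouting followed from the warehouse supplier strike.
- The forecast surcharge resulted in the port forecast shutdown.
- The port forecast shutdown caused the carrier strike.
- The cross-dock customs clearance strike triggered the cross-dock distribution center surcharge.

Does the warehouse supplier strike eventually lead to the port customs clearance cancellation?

There is a causal chain: the warehouse supplier strike → the customs clearance rerouting → the port customs clearance surcharge → the cross-dock customs clearance strike → the cross-dock distribution center surcharge → the port customs clearance cancellation.

Yes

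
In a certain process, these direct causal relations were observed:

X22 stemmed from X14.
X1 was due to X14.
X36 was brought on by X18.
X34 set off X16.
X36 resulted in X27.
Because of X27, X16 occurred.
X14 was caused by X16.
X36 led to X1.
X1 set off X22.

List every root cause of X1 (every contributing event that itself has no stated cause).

X18, X34

Tracing upstream from X1: X1 ← X36 ← X18.
A separate upstream branch: X1 ← X14 ← X16 ← X34.
Each of those chain origins has no stated cause.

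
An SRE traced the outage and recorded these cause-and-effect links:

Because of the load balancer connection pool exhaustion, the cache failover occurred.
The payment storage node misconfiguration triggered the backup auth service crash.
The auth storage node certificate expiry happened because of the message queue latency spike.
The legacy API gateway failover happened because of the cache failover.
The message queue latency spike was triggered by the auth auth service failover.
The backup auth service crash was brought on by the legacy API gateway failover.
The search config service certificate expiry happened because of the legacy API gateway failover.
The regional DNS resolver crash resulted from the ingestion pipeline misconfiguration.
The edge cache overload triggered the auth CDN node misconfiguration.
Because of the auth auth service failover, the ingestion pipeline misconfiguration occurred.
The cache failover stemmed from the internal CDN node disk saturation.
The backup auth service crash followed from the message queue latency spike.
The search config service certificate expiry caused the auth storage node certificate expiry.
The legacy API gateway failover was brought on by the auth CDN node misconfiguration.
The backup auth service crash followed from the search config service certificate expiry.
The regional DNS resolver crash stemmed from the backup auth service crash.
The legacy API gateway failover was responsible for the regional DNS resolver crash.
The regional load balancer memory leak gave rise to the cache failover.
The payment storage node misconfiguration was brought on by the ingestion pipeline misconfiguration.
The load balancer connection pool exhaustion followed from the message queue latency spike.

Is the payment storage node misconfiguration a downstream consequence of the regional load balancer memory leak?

The regional load balancer memory leak leads to the cache failover, the legacy API gateway failover, the search config service certificate expiry, the auth storage node certificate expiry, the backup auth service crash, the regional DNS resolver crash; the payment storage node misconfiguration is not among them.

No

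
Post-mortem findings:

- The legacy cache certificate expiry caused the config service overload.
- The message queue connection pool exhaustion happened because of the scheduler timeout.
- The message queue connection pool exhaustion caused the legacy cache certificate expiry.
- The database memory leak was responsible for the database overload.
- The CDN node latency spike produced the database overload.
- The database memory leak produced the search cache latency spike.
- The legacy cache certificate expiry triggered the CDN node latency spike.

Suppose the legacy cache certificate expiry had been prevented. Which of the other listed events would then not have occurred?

the CDN node latency spike, the config service overload

Downstream of the legacy cache certificate expiry: the config service overload, the CDN node latency spike, the database overload.
Of those, still caused via another path: the database overload.
The remainder have no surviving cause.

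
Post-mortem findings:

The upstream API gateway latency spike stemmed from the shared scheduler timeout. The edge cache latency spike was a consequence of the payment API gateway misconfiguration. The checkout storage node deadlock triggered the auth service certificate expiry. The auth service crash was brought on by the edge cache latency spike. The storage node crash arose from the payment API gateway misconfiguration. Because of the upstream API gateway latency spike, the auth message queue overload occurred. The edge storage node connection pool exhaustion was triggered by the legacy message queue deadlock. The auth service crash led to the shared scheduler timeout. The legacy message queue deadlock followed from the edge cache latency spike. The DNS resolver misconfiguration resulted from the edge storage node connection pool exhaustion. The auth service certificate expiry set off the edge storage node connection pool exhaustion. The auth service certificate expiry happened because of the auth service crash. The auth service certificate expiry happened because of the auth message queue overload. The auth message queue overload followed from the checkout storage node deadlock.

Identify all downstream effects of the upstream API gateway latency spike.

the DNS resolver misconfiguration, the auth message queue overload, the auth service certificate expiry, the edge storage node connection pool exhaustion

Direct effects: the auth message queue overload.
2 steps out: the auth service certificate expiry.
3 steps out: the edge storage node connection pool exhaustion.
4 steps out: the DNS resolver misconfiguration.
Not reachable from it: the payment API gateway misconfiguration, the edge cache latency spike, the storage node crash, the legacy message queue deadlock, the auth service crash, the shared scheduler timeout, the checkout storage node deadlock.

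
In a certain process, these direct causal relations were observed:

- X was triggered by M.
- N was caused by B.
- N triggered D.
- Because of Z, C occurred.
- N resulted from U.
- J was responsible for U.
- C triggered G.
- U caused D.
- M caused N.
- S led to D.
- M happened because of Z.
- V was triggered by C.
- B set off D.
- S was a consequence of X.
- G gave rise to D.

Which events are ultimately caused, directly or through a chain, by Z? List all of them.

C, D, G, M, N, S, V, X

Direct effects: C, M.
2 steps out: V, X, G, N.
3 steps out: S, D.
Not reachable from it: B, J, U.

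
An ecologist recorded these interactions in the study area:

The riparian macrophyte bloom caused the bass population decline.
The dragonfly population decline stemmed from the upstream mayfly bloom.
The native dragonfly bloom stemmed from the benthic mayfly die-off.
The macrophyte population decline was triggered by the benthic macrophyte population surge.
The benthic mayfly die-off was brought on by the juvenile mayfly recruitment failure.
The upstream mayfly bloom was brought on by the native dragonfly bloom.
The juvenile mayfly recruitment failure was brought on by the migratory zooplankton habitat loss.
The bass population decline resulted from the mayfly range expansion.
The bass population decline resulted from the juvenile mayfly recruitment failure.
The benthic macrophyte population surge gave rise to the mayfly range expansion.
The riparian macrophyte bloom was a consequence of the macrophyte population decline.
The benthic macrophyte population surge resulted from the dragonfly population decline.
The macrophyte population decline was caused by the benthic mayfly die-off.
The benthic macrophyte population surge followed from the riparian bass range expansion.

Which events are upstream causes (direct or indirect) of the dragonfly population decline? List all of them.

the benthic mayfly die-off, the juvenile mayfly recruitment failure, the migratory zooplankton habitat loss, the native dragonfly bloom, the upstream mayfly bloom

Immediate cause of the dragonfly population decline: the upstream mayfly bloom.
Further upstream: the migratory zooplankton habitat loss, the juvenile mayfly recruitment failure, the benthic mayfly die-off, the native dragonfly bloom.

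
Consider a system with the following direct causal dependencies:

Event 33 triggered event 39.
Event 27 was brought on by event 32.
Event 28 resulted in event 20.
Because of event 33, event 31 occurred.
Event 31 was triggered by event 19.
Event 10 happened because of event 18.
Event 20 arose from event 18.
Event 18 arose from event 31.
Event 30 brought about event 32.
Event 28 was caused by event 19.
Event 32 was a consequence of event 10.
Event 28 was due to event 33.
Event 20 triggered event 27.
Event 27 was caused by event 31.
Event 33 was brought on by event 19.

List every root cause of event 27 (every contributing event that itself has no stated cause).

event 19, event 30

Tracing upstream from event 27: event 27 ← event 31 ← event 19.
A separate upstream branch: event 27 ← event 32 ← event 30.
Each of those chain origins has no stated cause.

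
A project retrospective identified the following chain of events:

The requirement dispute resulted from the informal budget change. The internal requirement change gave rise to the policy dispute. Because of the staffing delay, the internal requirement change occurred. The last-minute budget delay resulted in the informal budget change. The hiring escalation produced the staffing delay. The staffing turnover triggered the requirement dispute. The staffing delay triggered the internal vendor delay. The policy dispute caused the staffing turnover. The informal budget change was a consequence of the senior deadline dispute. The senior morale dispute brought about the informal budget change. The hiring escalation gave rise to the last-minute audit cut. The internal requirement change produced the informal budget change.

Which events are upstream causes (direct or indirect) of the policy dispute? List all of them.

Immediate cause of the policy dispute: the internal requirement change.
Further upstream: the hiring escalation, the staffing delay.

the hiring escalation, the internal requirement change, the staffing delay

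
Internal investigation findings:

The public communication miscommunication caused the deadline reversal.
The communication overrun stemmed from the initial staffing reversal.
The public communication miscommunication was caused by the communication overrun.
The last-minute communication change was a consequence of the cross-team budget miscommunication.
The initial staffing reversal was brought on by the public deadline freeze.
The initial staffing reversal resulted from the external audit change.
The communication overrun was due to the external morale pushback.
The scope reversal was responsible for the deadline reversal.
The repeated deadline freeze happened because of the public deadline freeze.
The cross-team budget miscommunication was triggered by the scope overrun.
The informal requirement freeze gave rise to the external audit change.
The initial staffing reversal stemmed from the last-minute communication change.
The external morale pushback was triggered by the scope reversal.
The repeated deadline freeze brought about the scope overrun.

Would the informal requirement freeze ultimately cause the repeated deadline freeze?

The informal requirement freeze leads to the external audit change, the initial staffing reversal, the communication overrun, the public communication miscommunication, the deadline reversal; the repeated deadline freeze is not among them.

No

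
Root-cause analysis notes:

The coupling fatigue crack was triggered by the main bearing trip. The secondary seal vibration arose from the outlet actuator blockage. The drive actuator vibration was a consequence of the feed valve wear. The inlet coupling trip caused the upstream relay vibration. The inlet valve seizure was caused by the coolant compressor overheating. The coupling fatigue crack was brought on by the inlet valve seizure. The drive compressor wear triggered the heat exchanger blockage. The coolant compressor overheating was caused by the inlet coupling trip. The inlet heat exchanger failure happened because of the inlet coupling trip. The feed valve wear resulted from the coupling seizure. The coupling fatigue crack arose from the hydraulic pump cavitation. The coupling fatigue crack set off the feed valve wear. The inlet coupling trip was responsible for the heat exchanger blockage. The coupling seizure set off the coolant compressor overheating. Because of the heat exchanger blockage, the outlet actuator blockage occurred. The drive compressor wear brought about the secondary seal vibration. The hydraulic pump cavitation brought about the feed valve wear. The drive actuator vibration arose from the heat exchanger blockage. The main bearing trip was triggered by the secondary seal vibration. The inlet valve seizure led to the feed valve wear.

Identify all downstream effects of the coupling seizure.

Direct effects: the coolant compressor overheating, the feed valve wear.
2 steps out: the inlet valve seizure, the drive actuator vibration.
3 steps out: the coupling fatigue crack.
Not reachable from it: the inlet coupling trip, the drive compressor wear, the inlet heat exchanger failure, the heat exchanger blockage, the upstream relay vibration, the hydraulic pump cavitation, the outlet actuator blockage, the secondary seal vibration, the main bearing trip.

the coolant compressor overheating, the coupling fatigue crack, the drive actuator vibration, the feed valve wear, the inlet valve seizure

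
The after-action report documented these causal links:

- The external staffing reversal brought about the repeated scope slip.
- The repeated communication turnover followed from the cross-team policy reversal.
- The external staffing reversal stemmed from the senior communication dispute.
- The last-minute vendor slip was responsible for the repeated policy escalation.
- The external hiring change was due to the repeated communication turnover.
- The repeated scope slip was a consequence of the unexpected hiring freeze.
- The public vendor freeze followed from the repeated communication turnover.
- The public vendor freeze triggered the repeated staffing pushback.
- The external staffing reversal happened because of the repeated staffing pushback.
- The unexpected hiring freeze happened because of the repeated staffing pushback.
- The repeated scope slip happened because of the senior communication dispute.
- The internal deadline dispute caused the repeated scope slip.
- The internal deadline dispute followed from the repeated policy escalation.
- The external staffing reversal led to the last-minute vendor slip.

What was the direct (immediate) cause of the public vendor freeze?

Upstream contributors include the cross-team policy reversal, but only the repeated communication turnover feeds directly into the public vendor freeze.

the repeated communication turnover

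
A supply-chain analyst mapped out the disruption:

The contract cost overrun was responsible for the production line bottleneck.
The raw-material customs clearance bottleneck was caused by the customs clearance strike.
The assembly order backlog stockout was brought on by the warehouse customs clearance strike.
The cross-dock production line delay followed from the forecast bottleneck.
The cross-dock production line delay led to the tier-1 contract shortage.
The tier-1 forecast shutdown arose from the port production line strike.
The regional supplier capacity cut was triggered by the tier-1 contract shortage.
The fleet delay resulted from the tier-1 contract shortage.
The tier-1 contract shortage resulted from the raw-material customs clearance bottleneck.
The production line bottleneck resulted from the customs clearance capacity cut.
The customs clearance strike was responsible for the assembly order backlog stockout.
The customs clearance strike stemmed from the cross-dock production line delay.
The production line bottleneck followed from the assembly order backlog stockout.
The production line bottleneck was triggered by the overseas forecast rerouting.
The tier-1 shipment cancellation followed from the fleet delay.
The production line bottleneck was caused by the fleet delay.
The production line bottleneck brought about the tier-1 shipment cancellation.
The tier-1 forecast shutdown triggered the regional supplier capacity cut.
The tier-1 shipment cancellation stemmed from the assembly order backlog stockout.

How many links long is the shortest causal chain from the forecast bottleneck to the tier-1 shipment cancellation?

Shortest chain: the forecast bottleneck → the cross-dock production line delay → the customs clearance strike → the assembly order backlog stockout → the tier-1 shipment cancellation.

4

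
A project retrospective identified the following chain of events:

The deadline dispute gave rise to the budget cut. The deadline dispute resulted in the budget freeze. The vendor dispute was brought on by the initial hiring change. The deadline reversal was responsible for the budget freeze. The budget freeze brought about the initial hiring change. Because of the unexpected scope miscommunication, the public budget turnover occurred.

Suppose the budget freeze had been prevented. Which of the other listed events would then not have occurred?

the initial hiring change, the vendor dispute

Downstream of the budget freeze: the initial hiring change, the vendor dispute.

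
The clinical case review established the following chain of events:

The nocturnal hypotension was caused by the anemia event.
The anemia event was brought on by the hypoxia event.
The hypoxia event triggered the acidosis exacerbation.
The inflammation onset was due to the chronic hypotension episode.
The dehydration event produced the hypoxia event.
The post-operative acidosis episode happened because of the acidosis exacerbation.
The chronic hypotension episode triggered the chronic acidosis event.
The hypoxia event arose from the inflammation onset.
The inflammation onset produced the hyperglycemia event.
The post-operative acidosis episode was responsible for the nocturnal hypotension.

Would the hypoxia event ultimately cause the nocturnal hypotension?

There is a causal chain: the hypoxia event → the anemia event → the nocturnal hypotension.

Yes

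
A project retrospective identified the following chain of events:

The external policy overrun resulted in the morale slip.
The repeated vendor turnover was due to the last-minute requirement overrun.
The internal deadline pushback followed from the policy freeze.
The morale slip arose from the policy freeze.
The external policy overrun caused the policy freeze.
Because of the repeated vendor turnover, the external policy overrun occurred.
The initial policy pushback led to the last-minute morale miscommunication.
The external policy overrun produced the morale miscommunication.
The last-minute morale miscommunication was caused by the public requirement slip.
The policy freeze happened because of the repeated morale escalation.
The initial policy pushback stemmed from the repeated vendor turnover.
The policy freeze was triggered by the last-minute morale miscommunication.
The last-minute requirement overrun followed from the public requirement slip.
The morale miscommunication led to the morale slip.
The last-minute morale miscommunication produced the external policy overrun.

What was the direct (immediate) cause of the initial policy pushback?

the repeated vendor turnover

Upstream contributors include the public requirement slip, the last-minute requirement overrun, but only the repeated vendor turnover feeds directly into the initial policy pushback.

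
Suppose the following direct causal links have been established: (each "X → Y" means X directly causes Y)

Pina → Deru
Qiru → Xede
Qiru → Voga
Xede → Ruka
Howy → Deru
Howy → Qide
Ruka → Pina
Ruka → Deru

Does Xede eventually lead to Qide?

Xede leads to Ruka, Pina, Deru; Qide is not among them.

No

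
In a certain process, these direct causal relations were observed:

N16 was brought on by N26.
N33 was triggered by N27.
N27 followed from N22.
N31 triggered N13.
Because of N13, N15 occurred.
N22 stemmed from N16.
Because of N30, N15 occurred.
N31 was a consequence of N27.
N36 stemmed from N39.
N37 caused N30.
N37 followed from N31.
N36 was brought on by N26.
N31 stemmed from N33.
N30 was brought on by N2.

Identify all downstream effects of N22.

N13, N15, N27, N30, N31, N33, N37

Direct effects: N27.
2 steps out: N33, N31.
3 steps out: N37, N13.
4 steps out: N30, N15.
Not reachable from it: N26, N39, N36, N16, N2.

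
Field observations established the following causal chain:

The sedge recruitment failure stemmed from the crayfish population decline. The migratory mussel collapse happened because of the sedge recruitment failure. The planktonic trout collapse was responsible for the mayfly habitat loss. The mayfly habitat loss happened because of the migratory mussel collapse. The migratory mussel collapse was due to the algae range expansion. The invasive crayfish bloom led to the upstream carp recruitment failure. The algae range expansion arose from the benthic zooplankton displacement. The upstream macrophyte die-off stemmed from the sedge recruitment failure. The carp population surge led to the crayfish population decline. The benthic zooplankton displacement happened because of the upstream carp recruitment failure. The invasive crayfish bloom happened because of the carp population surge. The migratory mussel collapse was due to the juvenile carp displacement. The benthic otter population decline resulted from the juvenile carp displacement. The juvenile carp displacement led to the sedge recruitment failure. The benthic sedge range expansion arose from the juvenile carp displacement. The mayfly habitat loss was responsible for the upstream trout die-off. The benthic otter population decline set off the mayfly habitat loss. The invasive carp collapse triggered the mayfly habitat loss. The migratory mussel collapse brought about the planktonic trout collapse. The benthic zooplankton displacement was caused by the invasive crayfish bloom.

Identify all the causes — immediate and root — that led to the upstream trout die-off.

the algae range expansion, the benthic otter population decline, the benthic zooplankton displacement, the carp population surge, the crayfish population decline, the invasive carp collapse, the invasive crayfish bloom, the juvenile carp displacement, the mayfly habitat loss, the migratory mussel collapse, the planktonic trout collapse, the sedge recruitment failure, the upstream carp recruitment failure

Immediate cause of the upstream trout die-off: the mayfly habitat loss.
Further upstream: the carp population surge, the juvenile carp displacement, the crayfish population decline, the invasive crayfish bloom, the sedge recruitment failure, the upstream carp recruitment failure, the invasive carp collapse, the benthic zooplankton displacement, the benthic otter population decline, the algae range expansion, the migratory mussel collapse, the planktonic trout collapse.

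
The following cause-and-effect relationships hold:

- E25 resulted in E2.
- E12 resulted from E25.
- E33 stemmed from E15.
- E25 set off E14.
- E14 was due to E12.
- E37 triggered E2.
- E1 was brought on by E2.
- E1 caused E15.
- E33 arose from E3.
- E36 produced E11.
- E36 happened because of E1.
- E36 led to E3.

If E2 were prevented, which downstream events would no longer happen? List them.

E1, E11, E15, E3, E33, E36

Downstream of E2: E1, E36, E3, E15, E33, E11.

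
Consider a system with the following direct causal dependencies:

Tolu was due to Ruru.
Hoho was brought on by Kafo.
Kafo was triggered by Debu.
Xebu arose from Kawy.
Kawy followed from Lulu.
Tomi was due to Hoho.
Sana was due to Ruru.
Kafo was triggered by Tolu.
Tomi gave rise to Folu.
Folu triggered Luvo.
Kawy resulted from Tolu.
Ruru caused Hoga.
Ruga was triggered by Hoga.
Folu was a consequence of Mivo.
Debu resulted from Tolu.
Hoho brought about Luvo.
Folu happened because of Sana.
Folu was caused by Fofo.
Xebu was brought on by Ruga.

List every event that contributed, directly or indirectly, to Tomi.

Immediate cause of Tomi: Hoho.
Further upstream: Ruru, Tolu, Debu, Kafo.

Debu, Hoho, Kafo, Ruru, Tolu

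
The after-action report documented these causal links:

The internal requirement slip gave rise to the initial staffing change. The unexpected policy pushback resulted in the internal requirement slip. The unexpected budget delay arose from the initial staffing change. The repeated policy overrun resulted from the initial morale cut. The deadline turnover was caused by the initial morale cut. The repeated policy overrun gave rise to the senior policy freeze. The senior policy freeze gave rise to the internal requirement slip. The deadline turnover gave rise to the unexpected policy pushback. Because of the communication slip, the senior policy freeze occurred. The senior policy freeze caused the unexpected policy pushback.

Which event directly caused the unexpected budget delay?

Upstream contributors include the initial morale cut, the deadline turnover, the repeated policy overrun, the senior policy freeze, the unexpected policy pushback, the internal requirement slip, the communication slip, but only the initial staffing change feeds directly into the unexpected budget delay.

the initial staffing change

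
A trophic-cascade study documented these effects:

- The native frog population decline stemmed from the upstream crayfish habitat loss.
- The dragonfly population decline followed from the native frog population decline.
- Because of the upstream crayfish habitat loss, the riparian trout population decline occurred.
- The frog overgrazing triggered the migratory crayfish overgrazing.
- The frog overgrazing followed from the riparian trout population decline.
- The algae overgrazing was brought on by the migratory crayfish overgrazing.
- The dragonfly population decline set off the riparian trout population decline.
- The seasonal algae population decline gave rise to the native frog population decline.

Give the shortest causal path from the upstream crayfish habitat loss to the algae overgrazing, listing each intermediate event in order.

the upstream crayfish habitat loss → the riparian trout population decline → the frog overgrazing → the migratory crayfish overgrazing → the algae overgrazing

the upstream crayfish habitat loss → the riparian trout population decline
the riparian trout population decline → the frog overgrazing
the frog overgrazing → the migratory crayfish overgrazing
the migratory crayfish overgrazing → the algae overgrazing
Length: 4 steps.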